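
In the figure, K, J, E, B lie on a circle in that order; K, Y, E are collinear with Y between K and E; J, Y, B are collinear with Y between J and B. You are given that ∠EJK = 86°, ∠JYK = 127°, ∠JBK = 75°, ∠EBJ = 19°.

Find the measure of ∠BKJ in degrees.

∠BKJ = 71°

1. ∠EKJ = 19°  [same arc JE]
2. ∠BJK = 34°  [△KYJ]
3. ∠BKJ = 71°  [△KJB]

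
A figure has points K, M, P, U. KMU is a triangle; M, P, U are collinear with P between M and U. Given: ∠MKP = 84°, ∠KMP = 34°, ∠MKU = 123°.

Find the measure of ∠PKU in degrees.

∠PKU = 39°

1. ∠KPM = 62°  [△KMP]
2. ∠KMU = 34°  [P on ray MU]
3. ∠KUM = 23°  [△KMU]
4. ∠KPU = 118°  [linear pair at P on MU]
5. ∠KUP = 23°  [P on ray UM]
6. ∠PKU = 39°  [△KPU]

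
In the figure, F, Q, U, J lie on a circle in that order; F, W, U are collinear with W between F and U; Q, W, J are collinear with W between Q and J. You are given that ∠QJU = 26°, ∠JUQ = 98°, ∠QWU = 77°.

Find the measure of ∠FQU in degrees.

∠FQU = 107°

1. ∠QFU = 26°  [same arc QU]
2. ∠JQU = 56°  [△QUJ]
3. ∠FUQ = 47°  [△QWU]
4. ∠FQU = 107°  [△FQU]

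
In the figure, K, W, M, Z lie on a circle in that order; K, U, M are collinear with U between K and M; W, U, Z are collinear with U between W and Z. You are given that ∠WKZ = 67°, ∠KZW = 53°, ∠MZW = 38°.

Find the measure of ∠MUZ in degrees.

∠MUZ = 82°

1. ∠KWZ = 60°  [△KWZ]
2. ∠KMZ = 60°  [same arc KZ]
3. ∠MUZ = 82°  [△MUZ]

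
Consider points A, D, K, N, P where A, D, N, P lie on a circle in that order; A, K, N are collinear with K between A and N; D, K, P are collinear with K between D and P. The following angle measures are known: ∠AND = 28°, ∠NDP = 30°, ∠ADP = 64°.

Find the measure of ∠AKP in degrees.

1. ∠APD = 28°  [same arc AD]
2. ∠NAP = 30°  [same arc NP]
3. ∠AKP = 122°  [△AKP]

∠AKP = 122°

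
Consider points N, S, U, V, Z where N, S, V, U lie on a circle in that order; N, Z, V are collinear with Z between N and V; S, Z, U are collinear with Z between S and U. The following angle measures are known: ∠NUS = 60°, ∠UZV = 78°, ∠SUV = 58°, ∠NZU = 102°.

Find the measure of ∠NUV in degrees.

∠NUV = 118°

1. ∠UNV = 18°  [△NZU]
2. ∠NVU = 44°  [△VZU]
3. ∠NUV = 118°  [△NVU]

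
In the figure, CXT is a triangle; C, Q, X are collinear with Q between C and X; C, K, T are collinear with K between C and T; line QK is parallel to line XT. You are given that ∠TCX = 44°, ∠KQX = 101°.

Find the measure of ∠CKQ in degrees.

∠CKQ = 57°

1. ∠KCQ = 44°  [Q on CX, K on CT]
2. ∠CQK = 79°  [linear pair at Q on CX]
3. ∠CKQ = 57°  [△CQK]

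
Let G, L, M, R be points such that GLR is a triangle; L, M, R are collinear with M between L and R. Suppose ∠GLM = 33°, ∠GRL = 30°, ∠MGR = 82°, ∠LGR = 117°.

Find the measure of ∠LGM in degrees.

1. ∠GRM = 30°  [M on ray RL]
2. ∠GMR = 68°  [△GMR]
3. ∠GML = 112°  [linear pair at M on LR]
4. ∠LGM = 35°  [△GLM]

∠LGM = 35°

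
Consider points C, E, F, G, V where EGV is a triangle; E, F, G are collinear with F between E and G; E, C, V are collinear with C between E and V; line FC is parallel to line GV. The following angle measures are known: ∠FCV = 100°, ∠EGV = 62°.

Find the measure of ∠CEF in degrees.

∠CEF = 38°

1. ∠ECF = 80°  [linear pair at C on EV]
2. ∠CFE = 62°  [FC∥GV, corresponding at F]
3. ∠CEF = 38°  [△EFC]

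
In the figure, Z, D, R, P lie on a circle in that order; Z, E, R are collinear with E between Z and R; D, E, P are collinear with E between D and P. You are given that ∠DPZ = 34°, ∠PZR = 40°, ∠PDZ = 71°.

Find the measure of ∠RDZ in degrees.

1. ∠PRZ = 71°  [same arc ZP]
2. ∠RPZ = 69°  [△ZRP]
3. ∠RDZ = 111°  [cyclic ZDRP, opposite ∠D+∠P]

∠RDZ = 111°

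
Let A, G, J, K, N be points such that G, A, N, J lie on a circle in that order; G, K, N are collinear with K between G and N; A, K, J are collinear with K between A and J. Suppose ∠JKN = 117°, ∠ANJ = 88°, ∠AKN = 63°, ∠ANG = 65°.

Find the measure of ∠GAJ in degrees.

1. ∠AGJ = 92°  [cyclic GANJ, opposite ∠G+∠N]
2. ∠AJG = 65°  [same arc GA]
3. ∠GAJ = 23°  [△GAJ]

∠GAJ = 23°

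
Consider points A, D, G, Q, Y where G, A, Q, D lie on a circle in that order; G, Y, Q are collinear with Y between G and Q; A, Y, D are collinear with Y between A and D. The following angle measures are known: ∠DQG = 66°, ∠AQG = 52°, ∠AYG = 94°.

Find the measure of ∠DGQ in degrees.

1. ∠ADG = 52°  [same arc GA]
2. ∠DYQ = 94°  [vertical angles at Y]
3. ∠DYG = 86°  [linear pair at Y on GQ]
4. ∠DGQ = 42°  [△GYD]

∠DGQ = 42°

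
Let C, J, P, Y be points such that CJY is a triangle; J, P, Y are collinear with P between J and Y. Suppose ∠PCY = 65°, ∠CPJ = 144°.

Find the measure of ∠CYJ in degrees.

∠CYJ = 79°

1. ∠CPY = 36°  [linear pair at P on JY]
2. ∠CYP = 79°  [△CPY]
3. ∠CYJ = 79°  [P on ray YJ]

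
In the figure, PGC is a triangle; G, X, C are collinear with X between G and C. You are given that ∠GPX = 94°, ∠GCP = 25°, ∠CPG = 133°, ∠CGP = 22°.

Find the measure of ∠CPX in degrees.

1. ∠PCX = 25°  [X on ray CG]
2. ∠PGX = 22°  [X on ray GC]
3. ∠GXP = 64°  [△PGX]
4. ∠CXP = 116°  [linear pair at X on GC]
5. ∠CPX = 39°  [△PXC]

∠CPX = 39°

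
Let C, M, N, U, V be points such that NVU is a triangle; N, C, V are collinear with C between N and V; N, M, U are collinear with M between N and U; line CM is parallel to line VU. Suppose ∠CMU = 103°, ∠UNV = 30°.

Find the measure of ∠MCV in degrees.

∠MCV = 107°

1. ∠CMN = 77°  [linear pair at M on NU]
2. ∠CNM = 30°  [C on NV, M on NU]
3. ∠MCN = 73°  [△NCM]
4. ∠MCV = 107°  [linear pair at C on NV]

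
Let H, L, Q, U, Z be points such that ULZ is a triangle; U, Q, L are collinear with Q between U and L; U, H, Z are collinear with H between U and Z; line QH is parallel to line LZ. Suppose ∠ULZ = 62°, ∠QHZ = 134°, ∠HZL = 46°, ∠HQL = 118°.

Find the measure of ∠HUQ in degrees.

1. ∠HQU = 62°  [QH∥LZ, corresponding at Q]
2. ∠QHU = 46°  [linear pair at H on UZ]
3. ∠HUQ = 72°  [△UQH]

∠HUQ = 72°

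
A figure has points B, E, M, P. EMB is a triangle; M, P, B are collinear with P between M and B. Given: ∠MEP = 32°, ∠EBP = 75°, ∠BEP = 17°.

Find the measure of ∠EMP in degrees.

1. ∠BPE = 88°  [△EPB]
2. ∠EPM = 92°  [linear pair at P on MB]
3. ∠EMP = 56°  [△EMP]

∠EMP = 56°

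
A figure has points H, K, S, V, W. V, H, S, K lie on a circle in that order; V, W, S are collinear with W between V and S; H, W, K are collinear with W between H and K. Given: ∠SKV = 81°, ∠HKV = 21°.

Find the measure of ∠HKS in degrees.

∠HKS = 60°

1. ∠SHV = 99°  [cyclic VHSK, opposite ∠H+∠K]
2. ∠HSV = 21°  [same arc VH]
3. ∠HVS = 60°  [△VHS]
4. ∠HKS = 60°  [same arc HS]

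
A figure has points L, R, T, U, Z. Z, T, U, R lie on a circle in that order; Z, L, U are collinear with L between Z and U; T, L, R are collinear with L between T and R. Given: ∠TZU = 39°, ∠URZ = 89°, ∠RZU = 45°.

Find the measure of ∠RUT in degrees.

1. ∠TRU = 39°  [same arc TU]
2. ∠RTU = 45°  [same arc UR]
3. ∠RUT = 96°  [△TUR]

∠RUT = 96°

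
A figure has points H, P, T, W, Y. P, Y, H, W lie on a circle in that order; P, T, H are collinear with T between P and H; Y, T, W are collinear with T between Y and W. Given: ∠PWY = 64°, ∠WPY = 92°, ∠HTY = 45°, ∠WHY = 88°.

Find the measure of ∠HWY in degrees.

∠HWY = 21°

1. ∠PHY = 64°  [same arc PY]
2. ∠HYW = 71°  [△YTH]
3. ∠HWY = 21°  [△YHW]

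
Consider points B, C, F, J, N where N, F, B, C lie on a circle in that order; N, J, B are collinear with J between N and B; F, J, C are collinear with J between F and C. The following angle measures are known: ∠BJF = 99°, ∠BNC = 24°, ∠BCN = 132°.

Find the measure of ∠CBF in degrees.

∠CBF = 81°

1. ∠CJN = 99°  [vertical angles at J]
2. ∠BFC = 24°  [same arc BC]
3. ∠CBN = 24°  [△NBC]
4. ∠BJC = 81°  [linear pair at J on NB]
5. ∠BCF = 75°  [△BJC]
6. ∠CBF = 81°  [△FBC]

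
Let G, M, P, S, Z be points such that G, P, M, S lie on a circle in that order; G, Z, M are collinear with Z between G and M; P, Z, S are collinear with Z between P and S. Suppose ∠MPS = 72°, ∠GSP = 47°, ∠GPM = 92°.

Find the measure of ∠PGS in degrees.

∠PGS = 113°

1. ∠MGS = 72°  [same arc MS]
2. ∠GSM = 88°  [cyclic GPMS, opposite ∠P+∠S]
3. ∠GMS = 20°  [△GMS]
4. ∠GPS = 20°  [same arc GS]
5. ∠PGS = 113°  [△GPS]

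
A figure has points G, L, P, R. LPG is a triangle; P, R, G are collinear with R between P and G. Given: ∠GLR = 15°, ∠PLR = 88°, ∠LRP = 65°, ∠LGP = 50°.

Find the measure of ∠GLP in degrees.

∠GLP = 103°

1. ∠LPR = 27°  [△LPR]
2. ∠GPL = 27°  [R on ray PG]
3. ∠GLP = 103°  [△LPG]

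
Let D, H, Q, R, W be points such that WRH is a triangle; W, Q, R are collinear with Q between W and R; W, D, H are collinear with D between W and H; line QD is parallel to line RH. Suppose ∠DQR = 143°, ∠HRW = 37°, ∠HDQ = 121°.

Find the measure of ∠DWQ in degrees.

1. ∠DQW = 37°  [linear pair at Q on WR]
2. ∠QDW = 59°  [linear pair at D on WH]
3. ∠DWQ = 84°  [△WQD]

∠DWQ = 84°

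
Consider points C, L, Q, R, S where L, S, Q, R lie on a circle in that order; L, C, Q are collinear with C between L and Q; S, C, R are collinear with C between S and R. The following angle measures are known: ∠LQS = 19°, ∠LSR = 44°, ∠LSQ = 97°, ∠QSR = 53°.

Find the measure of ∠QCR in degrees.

∠QCR = 72°

1. ∠QLS = 64°  [△LSQ]
2. ∠LQR = 44°  [same arc LR]
3. ∠QRS = 64°  [same arc SQ]
4. ∠QCR = 72°  [△QCR]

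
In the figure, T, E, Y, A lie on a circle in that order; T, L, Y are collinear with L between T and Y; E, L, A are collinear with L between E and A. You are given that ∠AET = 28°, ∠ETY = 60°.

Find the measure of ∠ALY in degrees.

∠ALY = 92°

1. ∠AYT = 28°  [same arc TA]
2. ∠EAY = 60°  [same arc EY]
3. ∠ALY = 92°  [△YLA]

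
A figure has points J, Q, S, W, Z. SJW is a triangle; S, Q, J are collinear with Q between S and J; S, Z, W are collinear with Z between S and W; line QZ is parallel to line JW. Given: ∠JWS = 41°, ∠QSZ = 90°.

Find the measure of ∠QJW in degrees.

1. ∠QZS = 41°  [QZ∥JW, corresponding at Z]
2. ∠SQZ = 49°  [△SQZ]
3. ∠JQZ = 131°  [linear pair at Q on SJ]
4. ∠QJW = 49°  [QZ∥JW, co-interior at J–Q]

∠QJW = 49°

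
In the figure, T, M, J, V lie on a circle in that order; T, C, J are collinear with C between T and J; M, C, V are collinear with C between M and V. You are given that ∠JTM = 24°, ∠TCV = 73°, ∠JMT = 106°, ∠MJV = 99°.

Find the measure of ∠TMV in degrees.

1. ∠MJT = 50°  [△TMJ]
2. ∠MTV = 81°  [cyclic TMJV, opposite ∠T+∠J]
3. ∠MVT = 50°  [same arc TM]
4. ∠TMV = 49°  [△TMV]

∠TMV = 49°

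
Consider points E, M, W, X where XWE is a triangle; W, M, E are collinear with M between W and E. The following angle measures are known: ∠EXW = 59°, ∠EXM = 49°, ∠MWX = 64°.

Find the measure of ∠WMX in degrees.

1. ∠EWX = 64°  [M on ray WE]
2. ∠WEX = 57°  [△XWE]
3. ∠MEX = 57°  [M on ray EW]
4. ∠EMX = 74°  [△XME]
5. ∠WMX = 106°  [linear pair at M on WE]

∠WMX = 106°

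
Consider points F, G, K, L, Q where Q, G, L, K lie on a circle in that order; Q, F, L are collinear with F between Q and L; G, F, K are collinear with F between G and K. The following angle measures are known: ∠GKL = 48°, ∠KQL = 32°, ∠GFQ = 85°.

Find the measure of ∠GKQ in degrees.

∠GKQ = 53°

1. ∠KGL = 32°  [same arc LK]
2. ∠GFL = 95°  [linear pair at F on QL]
3. ∠GLQ = 53°  [△GFL]
4. ∠GKQ = 53°  [same arc QG]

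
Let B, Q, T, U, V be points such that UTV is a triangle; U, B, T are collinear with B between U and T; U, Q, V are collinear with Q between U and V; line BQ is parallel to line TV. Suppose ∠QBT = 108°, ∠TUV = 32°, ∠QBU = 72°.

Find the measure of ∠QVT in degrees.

1. ∠BUQ = 32°  [B on UT, Q on UV]
2. ∠BQU = 76°  [△UBQ]
3. ∠BQV = 104°  [linear pair at Q on UV]
4. ∠QVT = 76°  [BQ∥TV, co-interior at V–Q]

∠QVT = 76°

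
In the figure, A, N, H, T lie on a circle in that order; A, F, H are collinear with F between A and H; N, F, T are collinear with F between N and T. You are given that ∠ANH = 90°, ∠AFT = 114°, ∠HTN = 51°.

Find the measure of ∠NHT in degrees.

∠NHT = 102°

1. ∠ATH = 90°  [cyclic ANHT, opposite ∠N+∠T]
2. ∠HFT = 66°  [linear pair at F on AH]
3. ∠AHT = 63°  [△HFT]
4. ∠HAT = 27°  [△AHT]
5. ∠HNT = 27°  [same arc HT]
6. ∠NHT = 102°  [△NHT]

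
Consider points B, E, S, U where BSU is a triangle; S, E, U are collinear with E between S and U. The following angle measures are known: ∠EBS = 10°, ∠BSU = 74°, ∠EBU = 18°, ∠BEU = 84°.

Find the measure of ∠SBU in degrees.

∠SBU = 28°

1. ∠BUE = 78°  [△BEU]
2. ∠BUS = 78°  [E on ray US]
3. ∠SBU = 28°  [△BSU]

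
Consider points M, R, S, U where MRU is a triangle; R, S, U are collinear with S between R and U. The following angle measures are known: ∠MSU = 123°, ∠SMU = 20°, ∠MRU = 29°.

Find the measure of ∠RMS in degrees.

∠RMS = 94°

1. ∠MSR = 57°  [linear pair at S on RU]
2. ∠MRS = 29°  [S on ray RU]
3. ∠RMS = 94°  [△MRS]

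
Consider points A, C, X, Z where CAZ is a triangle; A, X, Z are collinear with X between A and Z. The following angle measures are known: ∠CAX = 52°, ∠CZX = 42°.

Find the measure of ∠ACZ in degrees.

∠ACZ = 86°

1. ∠CAZ = 52°  [X on ray AZ]
2. ∠AZC = 42°  [X on ray ZA]
3. ∠ACZ = 86°  [△CAZ]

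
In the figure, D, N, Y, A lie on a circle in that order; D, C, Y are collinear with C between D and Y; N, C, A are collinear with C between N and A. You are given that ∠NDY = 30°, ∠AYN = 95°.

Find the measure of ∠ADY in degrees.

1. ∠NAY = 30°  [same arc NY]
2. ∠ANY = 55°  [△NYA]
3. ∠ADY = 55°  [same arc YA]

∠ADY = 55°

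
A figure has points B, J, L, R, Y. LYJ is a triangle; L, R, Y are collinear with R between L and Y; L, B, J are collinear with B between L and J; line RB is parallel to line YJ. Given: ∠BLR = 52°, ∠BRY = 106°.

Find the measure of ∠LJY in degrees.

1. ∠BRL = 74°  [linear pair at R on LY]
2. ∠LBR = 54°  [△LRB]
3. ∠LJY = 54°  [RB∥YJ, corresponding at B]

∠LJY = 54°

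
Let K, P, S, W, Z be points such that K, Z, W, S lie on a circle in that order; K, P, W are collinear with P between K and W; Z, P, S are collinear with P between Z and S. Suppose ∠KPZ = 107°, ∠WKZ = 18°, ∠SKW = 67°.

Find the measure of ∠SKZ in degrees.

∠SKZ = 85°

1. ∠WSZ = 18°  [same arc ZW]
2. ∠SZW = 67°  [same arc WS]
3. ∠SWZ = 95°  [△ZWS]
4. ∠SKZ = 85°  [cyclic KZWS, opposite ∠K+∠W]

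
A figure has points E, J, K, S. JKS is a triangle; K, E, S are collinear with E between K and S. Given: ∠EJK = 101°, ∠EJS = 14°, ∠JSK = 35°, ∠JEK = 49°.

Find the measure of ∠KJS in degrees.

1. ∠EKJ = 30°  [△JKE]
2. ∠JKS = 30°  [E on ray KS]
3. ∠KJS = 115°  [△JKS]

∠KJS = 115°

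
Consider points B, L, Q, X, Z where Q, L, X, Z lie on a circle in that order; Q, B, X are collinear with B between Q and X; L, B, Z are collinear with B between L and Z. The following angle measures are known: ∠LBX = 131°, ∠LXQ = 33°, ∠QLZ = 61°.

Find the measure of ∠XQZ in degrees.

1. ∠QBZ = 131°  [vertical angles at B]
2. ∠LZQ = 33°  [same arc QL]
3. ∠XQZ = 16°  [△QBZ]

∠XQZ = 16°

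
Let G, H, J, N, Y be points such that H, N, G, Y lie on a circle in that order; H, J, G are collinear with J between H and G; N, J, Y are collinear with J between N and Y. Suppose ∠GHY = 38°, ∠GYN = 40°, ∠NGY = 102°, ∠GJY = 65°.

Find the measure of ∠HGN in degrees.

1. ∠GHN = 40°  [same arc NG]
2. ∠NHY = 78°  [cyclic HNGY, opposite ∠H+∠G]
3. ∠HJN = 65°  [vertical angles at J]
4. ∠HNY = 75°  [△HJN]
5. ∠HYN = 27°  [△HNY]
6. ∠HGN = 27°  [same arc HN]

∠HGN = 27°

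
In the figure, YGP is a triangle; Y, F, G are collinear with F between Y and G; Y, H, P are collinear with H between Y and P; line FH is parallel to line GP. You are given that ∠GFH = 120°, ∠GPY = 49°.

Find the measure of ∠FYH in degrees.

1. ∠HFY = 60°  [linear pair at F on YG]
2. ∠FHY = 49°  [FH∥GP, corresponding at H]
3. ∠FYH = 71°  [△YFH]

∠FYH = 71°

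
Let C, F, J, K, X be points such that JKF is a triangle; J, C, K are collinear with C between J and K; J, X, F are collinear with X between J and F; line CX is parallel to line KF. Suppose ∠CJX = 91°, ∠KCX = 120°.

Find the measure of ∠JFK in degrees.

∠JFK = 29°

1. ∠JCX = 60°  [linear pair at C on JK]
2. ∠CXJ = 29°  [△JCX]
3. ∠JFK = 29°  [CX∥KF, corresponding at X]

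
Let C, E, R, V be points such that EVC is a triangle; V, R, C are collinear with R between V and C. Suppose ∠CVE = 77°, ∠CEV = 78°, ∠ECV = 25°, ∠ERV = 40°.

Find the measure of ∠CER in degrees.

1. ∠ECR = 25°  [R on ray CV]
2. ∠CRE = 140°  [linear pair at R on VC]
3. ∠CER = 15°  [△ERC]

∠CER = 15°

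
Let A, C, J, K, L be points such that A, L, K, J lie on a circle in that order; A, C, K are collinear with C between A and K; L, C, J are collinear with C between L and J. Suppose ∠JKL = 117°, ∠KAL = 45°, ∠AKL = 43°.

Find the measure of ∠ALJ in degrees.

∠ALJ = 74°

1. ∠JAL = 63°  [cyclic ALKJ, opposite ∠A+∠K]
2. ∠AJL = 43°  [same arc AL]
3. ∠ALJ = 74°  [△ALJ]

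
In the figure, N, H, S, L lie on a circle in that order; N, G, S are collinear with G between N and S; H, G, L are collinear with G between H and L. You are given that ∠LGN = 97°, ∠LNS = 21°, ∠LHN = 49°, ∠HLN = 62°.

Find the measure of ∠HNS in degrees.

1. ∠HGS = 97°  [vertical angles at G]
2. ∠HGN = 83°  [linear pair at G on NS]
3. ∠HNS = 48°  [△NGH]

∠HNS = 48°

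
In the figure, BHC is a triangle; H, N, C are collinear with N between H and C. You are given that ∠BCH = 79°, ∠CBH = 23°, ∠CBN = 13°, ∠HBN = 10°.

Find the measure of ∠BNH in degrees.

∠BNH = 92°

1. ∠BCN = 79°  [N on ray CH]
2. ∠BNC = 88°  [△BNC]
3. ∠BNH = 92°  [linear pair at N on HC]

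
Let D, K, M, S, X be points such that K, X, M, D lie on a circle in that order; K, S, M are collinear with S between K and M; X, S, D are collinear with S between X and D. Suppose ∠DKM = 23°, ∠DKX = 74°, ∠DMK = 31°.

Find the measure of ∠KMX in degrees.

1. ∠DXM = 23°  [same arc MD]
2. ∠KDM = 126°  [△KMD]
3. ∠DMX = 106°  [cyclic KXMD, opposite ∠K+∠M]
4. ∠MDX = 51°  [△XMD]
5. ∠KXM = 54°  [cyclic KXMD, opposite ∠X+∠D]
6. ∠MKX = 51°  [same arc XM]
7. ∠KMX = 75°  [△KXM]

∠KMX = 75°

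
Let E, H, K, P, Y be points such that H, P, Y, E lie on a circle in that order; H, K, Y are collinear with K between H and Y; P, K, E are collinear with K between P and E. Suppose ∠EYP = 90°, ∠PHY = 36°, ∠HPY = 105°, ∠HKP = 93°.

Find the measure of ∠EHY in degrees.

1. ∠PEY = 36°  [same arc PY]
2. ∠HEY = 75°  [cyclic HPYE, opposite ∠P+∠E]
3. ∠EKY = 93°  [vertical angles at K]
4. ∠EYH = 51°  [△YKE]
5. ∠EHY = 54°  [△HYE]

∠EHY = 54°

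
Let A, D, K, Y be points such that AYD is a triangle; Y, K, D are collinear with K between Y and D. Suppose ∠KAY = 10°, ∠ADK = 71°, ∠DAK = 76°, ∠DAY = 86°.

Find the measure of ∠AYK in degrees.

∠AYK = 23°

1. ∠ADY = 71°  [K on ray DY]
2. ∠AYD = 23°  [△AYD]
3. ∠AYK = 23°  [K on ray YD]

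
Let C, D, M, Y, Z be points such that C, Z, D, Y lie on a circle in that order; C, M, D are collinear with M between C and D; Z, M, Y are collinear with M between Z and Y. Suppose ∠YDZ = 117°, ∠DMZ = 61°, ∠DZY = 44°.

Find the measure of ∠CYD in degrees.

1. ∠DYZ = 19°  [△ZDY]
2. ∠CDZ = 75°  [△ZMD]
3. ∠DCZ = 19°  [same arc ZD]
4. ∠CZD = 86°  [△CZD]
5. ∠CYD = 94°  [cyclic CZDY, opposite ∠Z+∠Y]

∠CYD = 94°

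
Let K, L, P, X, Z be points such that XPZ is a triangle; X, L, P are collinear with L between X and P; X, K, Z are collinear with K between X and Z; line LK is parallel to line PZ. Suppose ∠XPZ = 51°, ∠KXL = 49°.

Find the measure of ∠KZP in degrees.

∠KZP = 80°

1. ∠KLX = 51°  [LK∥PZ, corresponding at L]
2. ∠LKX = 80°  [△XLK]
3. ∠LKZ = 100°  [linear pair at K on XZ]
4. ∠KZP = 80°  [LK∥PZ, co-interior at Z–K]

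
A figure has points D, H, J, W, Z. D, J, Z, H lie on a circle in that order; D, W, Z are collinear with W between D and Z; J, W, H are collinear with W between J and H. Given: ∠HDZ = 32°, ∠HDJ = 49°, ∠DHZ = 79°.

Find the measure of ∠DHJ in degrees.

∠DHJ = 62°

1. ∠DZH = 69°  [△DZH]
2. ∠DJH = 69°  [same arc DH]
3. ∠DHJ = 62°  [△DJH]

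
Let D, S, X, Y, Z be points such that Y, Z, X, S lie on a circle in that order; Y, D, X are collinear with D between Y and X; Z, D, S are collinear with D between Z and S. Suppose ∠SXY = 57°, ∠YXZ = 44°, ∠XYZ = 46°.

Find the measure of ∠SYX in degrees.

∠SYX = 33°

1. ∠XZY = 90°  [△YZX]
2. ∠XSY = 90°  [cyclic YZXS, opposite ∠Z+∠S]
3. ∠SYX = 33°  [△YXS]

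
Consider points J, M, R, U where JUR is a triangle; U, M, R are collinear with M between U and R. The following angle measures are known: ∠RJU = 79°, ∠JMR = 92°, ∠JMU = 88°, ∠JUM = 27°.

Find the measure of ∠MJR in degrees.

∠MJR = 14°

1. ∠JUR = 27°  [M on ray UR]
2. ∠JRU = 74°  [△JUR]
3. ∠JRM = 74°  [M on ray RU]
4. ∠MJR = 14°  [△JMR]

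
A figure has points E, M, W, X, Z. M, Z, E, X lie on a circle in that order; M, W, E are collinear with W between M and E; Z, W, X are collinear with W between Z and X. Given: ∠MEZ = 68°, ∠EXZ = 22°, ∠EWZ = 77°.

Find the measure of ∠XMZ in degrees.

1. ∠EZX = 35°  [△ZWE]
2. ∠XEZ = 123°  [△ZEX]
3. ∠XMZ = 57°  [cyclic MZEX, opposite ∠M+∠E]

∠XMZ = 57°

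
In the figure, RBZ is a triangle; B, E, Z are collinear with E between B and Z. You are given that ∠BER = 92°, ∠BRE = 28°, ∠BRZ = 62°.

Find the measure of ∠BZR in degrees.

1. ∠EBR = 60°  [△RBE]
2. ∠RBZ = 60°  [E on ray BZ]
3. ∠BZR = 58°  [△RBZ]

∠BZR = 58°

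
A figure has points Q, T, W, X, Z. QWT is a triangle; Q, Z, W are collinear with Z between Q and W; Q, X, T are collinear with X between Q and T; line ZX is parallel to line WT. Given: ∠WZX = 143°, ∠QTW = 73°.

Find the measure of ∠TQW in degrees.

1. ∠QZX = 37°  [linear pair at Z on QW]
2. ∠QXZ = 73°  [ZX∥WT, corresponding at X]
3. ∠XQZ = 70°  [△QZX]
4. ∠TQW = 70°  [Z on QW, X on QT]

∠TQW = 70°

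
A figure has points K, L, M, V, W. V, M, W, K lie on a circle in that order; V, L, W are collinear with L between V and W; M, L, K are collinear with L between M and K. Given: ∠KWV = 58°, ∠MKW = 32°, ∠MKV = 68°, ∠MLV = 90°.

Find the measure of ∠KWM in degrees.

1. ∠KMV = 58°  [same arc VK]
2. ∠KVM = 54°  [△VMK]
3. ∠KWM = 126°  [cyclic VMWK, opposite ∠V+∠W]

∠KWM = 126°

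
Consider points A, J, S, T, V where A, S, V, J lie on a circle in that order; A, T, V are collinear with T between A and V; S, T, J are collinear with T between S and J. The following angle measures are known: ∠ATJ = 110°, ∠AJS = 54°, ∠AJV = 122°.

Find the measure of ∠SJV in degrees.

1. ∠JTV = 70°  [linear pair at T on AV]
2. ∠JAV = 16°  [△ATJ]
3. ∠AVJ = 42°  [△AVJ]
4. ∠SJV = 68°  [△VTJ]

∠SJV = 68°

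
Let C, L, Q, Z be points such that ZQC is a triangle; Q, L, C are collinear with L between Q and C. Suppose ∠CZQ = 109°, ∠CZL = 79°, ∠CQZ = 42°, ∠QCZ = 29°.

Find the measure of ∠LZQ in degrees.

∠LZQ = 30°

1. ∠LQZ = 42°  [L on ray QC]
2. ∠LCZ = 29°  [L on ray CQ]
3. ∠CLZ = 72°  [△ZLC]
4. ∠QLZ = 108°  [linear pair at L on QC]
5. ∠LZQ = 30°  [△ZQL]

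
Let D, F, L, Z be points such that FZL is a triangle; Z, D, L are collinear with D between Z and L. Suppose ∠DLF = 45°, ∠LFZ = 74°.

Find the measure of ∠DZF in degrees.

∠DZF = 61°

1. ∠FLZ = 45°  [D on ray LZ]
2. ∠FZL = 61°  [△FZL]
3. ∠DZF = 61°  [D on ray ZL]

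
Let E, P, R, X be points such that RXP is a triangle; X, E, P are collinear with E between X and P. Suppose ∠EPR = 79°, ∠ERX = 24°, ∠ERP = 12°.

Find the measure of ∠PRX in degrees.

∠PRX = 36°

1. ∠PER = 89°  [△REP]
2. ∠RPX = 79°  [E on ray PX]
3. ∠REX = 91°  [linear pair at E on XP]
4. ∠EXR = 65°  [△RXE]
5. ∠PXR = 65°  [E on ray XP]
6. ∠PRX = 36°  [△RXP]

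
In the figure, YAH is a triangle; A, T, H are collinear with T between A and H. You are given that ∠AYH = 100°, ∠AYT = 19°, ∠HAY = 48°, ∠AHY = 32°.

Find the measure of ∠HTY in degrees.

1. ∠TAY = 48°  [T on ray AH]
2. ∠ATY = 113°  [△YAT]
3. ∠HTY = 67°  [linear pair at T on AH]

∠HTY = 67°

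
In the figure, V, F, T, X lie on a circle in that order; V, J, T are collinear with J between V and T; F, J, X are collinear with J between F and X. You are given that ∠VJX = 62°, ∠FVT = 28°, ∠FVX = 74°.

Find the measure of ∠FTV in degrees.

1. ∠FJT = 62°  [vertical angles at J]
2. ∠FXT = 28°  [same arc FT]
3. ∠FTX = 106°  [cyclic VFTX, opposite ∠V+∠T]
4. ∠TFX = 46°  [△FTX]
5. ∠FTV = 72°  [△FJT]

∠FTV = 72°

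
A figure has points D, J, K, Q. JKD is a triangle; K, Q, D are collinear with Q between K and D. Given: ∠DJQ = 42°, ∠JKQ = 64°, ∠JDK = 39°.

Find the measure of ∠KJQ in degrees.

∠KJQ = 35°

1. ∠JDQ = 39°  [Q on ray DK]
2. ∠DQJ = 99°  [△JQD]
3. ∠JQK = 81°  [linear pair at Q on KD]
4. ∠KJQ = 35°  [△JKQ]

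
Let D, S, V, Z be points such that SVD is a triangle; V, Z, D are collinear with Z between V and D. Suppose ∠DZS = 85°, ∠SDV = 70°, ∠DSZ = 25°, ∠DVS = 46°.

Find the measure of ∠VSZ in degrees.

1. ∠SZV = 95°  [linear pair at Z on VD]
2. ∠SVZ = 46°  [Z on ray VD]
3. ∠VSZ = 39°  [△SVZ]

∠VSZ = 39°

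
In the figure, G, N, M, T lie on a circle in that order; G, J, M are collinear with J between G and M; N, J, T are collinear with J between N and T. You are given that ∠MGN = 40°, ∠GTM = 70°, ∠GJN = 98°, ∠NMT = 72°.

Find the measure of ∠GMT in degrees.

∠GMT = 42°

1. ∠MTN = 40°  [same arc NM]
2. ∠MJT = 98°  [vertical angles at J]
3. ∠GMT = 42°  [△MJT]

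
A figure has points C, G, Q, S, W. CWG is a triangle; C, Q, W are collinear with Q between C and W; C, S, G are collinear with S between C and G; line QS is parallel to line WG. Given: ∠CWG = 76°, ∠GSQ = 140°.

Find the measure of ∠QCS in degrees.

∠QCS = 64°

1. ∠CQS = 76°  [QS∥WG, corresponding at Q]
2. ∠CSQ = 40°  [linear pair at S on CG]
3. ∠QCS = 64°  [△CQS]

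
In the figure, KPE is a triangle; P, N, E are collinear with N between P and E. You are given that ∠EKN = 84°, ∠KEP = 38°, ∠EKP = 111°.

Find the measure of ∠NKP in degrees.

1. ∠EPK = 31°  [△KPE]
2. ∠KEN = 38°  [N on ray EP]
3. ∠KPN = 31°  [N on ray PE]
4. ∠ENK = 58°  [△KNE]
5. ∠KNP = 122°  [linear pair at N on PE]
6. ∠NKP = 27°  [△KPN]

∠NKP = 27°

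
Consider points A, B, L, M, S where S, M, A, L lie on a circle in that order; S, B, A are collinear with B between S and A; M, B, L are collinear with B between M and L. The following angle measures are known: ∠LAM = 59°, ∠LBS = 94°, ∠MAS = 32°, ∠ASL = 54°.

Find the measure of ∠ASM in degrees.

1. ∠LSM = 121°  [cyclic SMAL, opposite ∠S+∠A]
2. ∠ABM = 94°  [vertical angles at B]
3. ∠MLS = 32°  [△SBL]
4. ∠LMS = 27°  [△SML]
5. ∠MBS = 86°  [linear pair at B on SA]
6. ∠ASM = 67°  [△SBM]

∠ASM = 67°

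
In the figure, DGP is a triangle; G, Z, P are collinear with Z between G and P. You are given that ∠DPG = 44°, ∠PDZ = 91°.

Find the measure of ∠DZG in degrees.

1. ∠DPZ = 44°  [Z on ray PG]
2. ∠DZP = 45°  [△DZP]
3. ∠DZG = 135°  [linear pair at Z on GP]

∠DZG = 135°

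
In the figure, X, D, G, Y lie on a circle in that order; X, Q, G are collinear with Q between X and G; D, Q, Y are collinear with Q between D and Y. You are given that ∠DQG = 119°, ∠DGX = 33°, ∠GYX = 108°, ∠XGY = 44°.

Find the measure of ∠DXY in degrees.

∠DXY = 103°

1. ∠DYX = 33°  [same arc XD]
2. ∠XDY = 44°  [same arc XY]
3. ∠DXY = 103°  [△XDY]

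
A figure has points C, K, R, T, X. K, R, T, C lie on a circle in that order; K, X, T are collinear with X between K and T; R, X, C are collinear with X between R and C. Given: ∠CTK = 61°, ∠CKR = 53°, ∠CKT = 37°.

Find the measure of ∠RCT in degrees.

1. ∠CTR = 127°  [cyclic KRTC, opposite ∠K+∠T]
2. ∠CRT = 37°  [same arc TC]
3. ∠RCT = 16°  [△RTC]

∠RCT = 16°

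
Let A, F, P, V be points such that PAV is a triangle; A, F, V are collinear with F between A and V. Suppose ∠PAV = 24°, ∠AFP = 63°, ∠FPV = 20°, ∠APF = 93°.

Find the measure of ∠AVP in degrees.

∠AVP = 43°

1. ∠PFV = 117°  [linear pair at F on AV]
2. ∠FVP = 43°  [△PFV]
3. ∠AVP = 43°  [F on ray VA]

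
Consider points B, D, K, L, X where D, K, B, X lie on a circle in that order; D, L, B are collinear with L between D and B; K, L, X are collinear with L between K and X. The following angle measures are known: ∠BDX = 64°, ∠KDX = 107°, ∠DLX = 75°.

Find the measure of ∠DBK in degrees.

1. ∠BKX = 64°  [same arc BX]
2. ∠BLK = 75°  [vertical angles at L]
3. ∠DBK = 41°  [△KLB]

∠DBK = 41°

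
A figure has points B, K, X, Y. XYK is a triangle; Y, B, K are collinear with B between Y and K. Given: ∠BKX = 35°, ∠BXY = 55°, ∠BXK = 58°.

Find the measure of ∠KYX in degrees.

∠KYX = 32°

1. ∠KBX = 87°  [△XBK]
2. ∠XBY = 93°  [linear pair at B on YK]
3. ∠BYX = 32°  [△XYB]
4. ∠KYX = 32°  [B on ray YK]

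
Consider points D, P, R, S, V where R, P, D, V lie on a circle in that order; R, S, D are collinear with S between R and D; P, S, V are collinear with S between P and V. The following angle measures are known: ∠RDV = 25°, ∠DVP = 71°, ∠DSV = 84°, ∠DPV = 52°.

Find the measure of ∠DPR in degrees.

∠DPR = 77°

1. ∠DRV = 52°  [same arc DV]
2. ∠DVR = 103°  [△RDV]
3. ∠DPR = 77°  [cyclic RPDV, opposite ∠P+∠V]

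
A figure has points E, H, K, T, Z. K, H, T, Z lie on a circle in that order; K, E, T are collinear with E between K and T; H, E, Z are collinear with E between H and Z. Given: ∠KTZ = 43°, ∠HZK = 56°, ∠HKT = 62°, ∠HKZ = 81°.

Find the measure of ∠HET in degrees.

∠HET = 105°

1. ∠KHZ = 43°  [same arc KZ]
2. ∠HEK = 75°  [△KEH]
3. ∠HET = 105°  [linear pair at E on KT]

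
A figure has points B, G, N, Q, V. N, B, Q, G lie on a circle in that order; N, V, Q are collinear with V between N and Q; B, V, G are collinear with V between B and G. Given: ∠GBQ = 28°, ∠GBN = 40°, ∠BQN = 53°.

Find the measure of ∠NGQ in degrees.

∠NGQ = 112°

1. ∠GNQ = 28°  [same arc QG]
2. ∠GQN = 40°  [same arc NG]
3. ∠NGQ = 112°  [△NQG]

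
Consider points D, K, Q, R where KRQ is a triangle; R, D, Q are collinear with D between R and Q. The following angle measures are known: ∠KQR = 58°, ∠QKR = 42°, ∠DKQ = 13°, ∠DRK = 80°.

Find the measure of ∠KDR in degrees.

∠KDR = 71°

1. ∠DQK = 58°  [D on ray QR]
2. ∠KDQ = 109°  [△KDQ]
3. ∠KDR = 71°  [linear pair at D on RQ]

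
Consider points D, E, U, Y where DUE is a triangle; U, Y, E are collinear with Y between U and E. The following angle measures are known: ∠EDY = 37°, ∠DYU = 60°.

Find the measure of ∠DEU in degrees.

∠DEU = 23°

1. ∠DYE = 120°  [linear pair at Y on UE]
2. ∠DEY = 23°  [△DYE]
3. ∠DEU = 23°  [Y on ray EU]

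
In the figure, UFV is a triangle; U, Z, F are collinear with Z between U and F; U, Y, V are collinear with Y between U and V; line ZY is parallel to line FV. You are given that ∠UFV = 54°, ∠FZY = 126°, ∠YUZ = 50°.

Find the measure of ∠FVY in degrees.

∠FVY = 76°

1. ∠UZY = 54°  [ZY∥FV, corresponding at Z]
2. ∠UYZ = 76°  [△UZY]
3. ∠VYZ = 104°  [linear pair at Y on UV]
4. ∠FVY = 76°  [ZY∥FV, co-interior at V–Y]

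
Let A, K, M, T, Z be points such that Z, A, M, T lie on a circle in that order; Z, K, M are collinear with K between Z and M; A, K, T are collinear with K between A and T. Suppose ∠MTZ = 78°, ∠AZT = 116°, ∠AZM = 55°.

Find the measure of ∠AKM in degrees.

1. ∠MAZ = 102°  [cyclic ZAMT, opposite ∠A+∠T]
2. ∠AMT = 64°  [cyclic ZAMT, opposite ∠Z+∠M]
3. ∠ATM = 55°  [same arc AM]
4. ∠AMZ = 23°  [△ZAM]
5. ∠MAT = 61°  [△AMT]
6. ∠AKM = 96°  [△AKM]

∠AKM = 96°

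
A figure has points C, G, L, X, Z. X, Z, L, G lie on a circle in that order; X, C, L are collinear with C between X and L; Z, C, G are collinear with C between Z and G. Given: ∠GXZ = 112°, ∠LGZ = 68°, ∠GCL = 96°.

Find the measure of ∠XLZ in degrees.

1. ∠GLZ = 68°  [cyclic XZLG, opposite ∠X+∠L]
2. ∠GZL = 44°  [△ZLG]
3. ∠XCZ = 96°  [vertical angles at C]
4. ∠LCZ = 84°  [linear pair at C on XL]
5. ∠XLZ = 52°  [△ZCL]

∠XLZ = 52°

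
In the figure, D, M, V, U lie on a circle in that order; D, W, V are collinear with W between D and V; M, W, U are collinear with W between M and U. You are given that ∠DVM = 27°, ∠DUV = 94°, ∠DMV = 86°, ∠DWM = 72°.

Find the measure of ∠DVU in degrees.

∠DVU = 41°

1. ∠MDV = 67°  [△DMV]
2. ∠UWV = 72°  [vertical angles at W]
3. ∠MUV = 67°  [same arc MV]
4. ∠DVU = 41°  [△VWU]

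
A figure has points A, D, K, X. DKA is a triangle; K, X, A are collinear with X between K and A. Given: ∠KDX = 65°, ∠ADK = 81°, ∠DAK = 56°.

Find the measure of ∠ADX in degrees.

∠ADX = 16°

1. ∠AKD = 43°  [△DKA]
2. ∠DAX = 56°  [X on ray AK]
3. ∠DKX = 43°  [X on ray KA]
4. ∠DXK = 72°  [△DKX]
5. ∠AXD = 108°  [linear pair at X on KA]
6. ∠ADX = 16°  [△DXA]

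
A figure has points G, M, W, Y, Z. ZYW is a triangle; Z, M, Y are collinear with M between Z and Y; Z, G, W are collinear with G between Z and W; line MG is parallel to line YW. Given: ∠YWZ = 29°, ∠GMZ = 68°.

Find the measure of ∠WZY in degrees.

∠WZY = 83°

1. ∠MGZ = 29°  [MG∥YW, corresponding at G]
2. ∠GZM = 83°  [△ZMG]
3. ∠WZY = 83°  [M on ZY, G on ZW]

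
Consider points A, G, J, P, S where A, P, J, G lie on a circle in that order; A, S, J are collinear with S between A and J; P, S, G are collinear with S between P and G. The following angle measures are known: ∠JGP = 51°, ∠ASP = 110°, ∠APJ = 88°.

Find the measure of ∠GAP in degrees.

∠GAP = 120°

1. ∠JAP = 51°  [same arc PJ]
2. ∠APG = 19°  [△ASP]
3. ∠AJP = 41°  [△APJ]
4. ∠AGP = 41°  [same arc AP]
5. ∠GAP = 120°  [△APG]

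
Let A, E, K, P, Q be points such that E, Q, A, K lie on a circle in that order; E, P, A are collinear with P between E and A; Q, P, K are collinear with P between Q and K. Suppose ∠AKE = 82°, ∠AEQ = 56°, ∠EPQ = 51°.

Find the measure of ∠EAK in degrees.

1. ∠AKQ = 56°  [same arc QA]
2. ∠APK = 51°  [vertical angles at P]
3. ∠EAK = 73°  [△APK]

∠EAK = 73°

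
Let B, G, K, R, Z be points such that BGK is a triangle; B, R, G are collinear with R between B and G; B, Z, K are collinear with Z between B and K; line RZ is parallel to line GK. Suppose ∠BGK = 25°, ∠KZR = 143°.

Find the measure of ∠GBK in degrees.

1. ∠BRZ = 25°  [RZ∥GK, corresponding at R]
2. ∠BZR = 37°  [linear pair at Z on BK]
3. ∠RBZ = 118°  [△BRZ]
4. ∠GBK = 118°  [R on BG, Z on BK]

∠GBK = 118°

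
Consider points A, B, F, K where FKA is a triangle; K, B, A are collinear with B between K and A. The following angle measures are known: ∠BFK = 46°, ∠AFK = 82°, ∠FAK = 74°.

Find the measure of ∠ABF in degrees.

1. ∠AKF = 24°  [△FKA]
2. ∠BKF = 24°  [B on ray KA]
3. ∠FBK = 110°  [△FKB]
4. ∠ABF = 70°  [linear pair at B on KA]

∠ABF = 70°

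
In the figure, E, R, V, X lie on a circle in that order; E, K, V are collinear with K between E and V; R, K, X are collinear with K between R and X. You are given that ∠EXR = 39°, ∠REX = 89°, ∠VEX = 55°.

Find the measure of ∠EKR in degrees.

∠EKR = 94°

1. ∠EVR = 39°  [same arc ER]
2. ∠VRX = 55°  [same arc VX]
3. ∠RKV = 86°  [△RKV]
4. ∠EKR = 94°  [linear pair at K on EV]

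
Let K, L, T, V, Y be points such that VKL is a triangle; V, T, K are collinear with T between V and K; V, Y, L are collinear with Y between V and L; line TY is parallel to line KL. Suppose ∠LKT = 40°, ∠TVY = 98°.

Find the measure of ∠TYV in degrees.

1. ∠LKV = 40°  [T on ray KV]
2. ∠KVL = 98°  [T on VK, Y on VL]
3. ∠KLV = 42°  [△VKL]
4. ∠TYV = 42°  [TY∥KL, corresponding at Y]

∠TYV = 42°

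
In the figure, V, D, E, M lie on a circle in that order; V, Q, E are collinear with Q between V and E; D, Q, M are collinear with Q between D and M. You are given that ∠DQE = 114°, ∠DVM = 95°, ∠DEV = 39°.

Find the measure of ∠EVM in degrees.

∠EVM = 27°

1. ∠MQV = 114°  [vertical angles at Q]
2. ∠DMV = 39°  [same arc VD]
3. ∠EVM = 27°  [△VQM]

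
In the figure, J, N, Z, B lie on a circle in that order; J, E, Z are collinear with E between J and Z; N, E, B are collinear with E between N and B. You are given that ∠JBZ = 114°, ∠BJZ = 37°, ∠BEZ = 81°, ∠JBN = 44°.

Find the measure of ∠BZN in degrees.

∠BZN = 73°

1. ∠BZJ = 29°  [△JZB]
2. ∠BNZ = 37°  [same arc ZB]
3. ∠NBZ = 70°  [△ZEB]
4. ∠BZN = 73°  [△NZB]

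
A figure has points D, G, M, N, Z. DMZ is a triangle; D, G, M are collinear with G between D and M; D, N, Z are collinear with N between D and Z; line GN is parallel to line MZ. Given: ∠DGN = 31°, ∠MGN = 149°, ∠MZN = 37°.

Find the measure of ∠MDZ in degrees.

∠MDZ = 112°

1. ∠DMZ = 31°  [GN∥MZ, corresponding at G]
2. ∠DZM = 37°  [N on ray ZD]
3. ∠MDZ = 112°  [△DMZ]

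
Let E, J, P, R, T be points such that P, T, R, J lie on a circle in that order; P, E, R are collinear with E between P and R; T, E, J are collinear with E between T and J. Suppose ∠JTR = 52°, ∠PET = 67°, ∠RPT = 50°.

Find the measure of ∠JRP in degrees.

∠JRP = 63°

1. ∠JER = 67°  [vertical angles at E]
2. ∠RJT = 50°  [same arc TR]
3. ∠JRP = 63°  [△REJ]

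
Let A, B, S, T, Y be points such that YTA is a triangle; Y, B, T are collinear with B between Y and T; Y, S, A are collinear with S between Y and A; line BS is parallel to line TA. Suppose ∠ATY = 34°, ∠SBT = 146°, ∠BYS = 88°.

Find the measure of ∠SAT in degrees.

∠SAT = 58°

1. ∠SBY = 34°  [BS∥TA, corresponding at B]
2. ∠BSY = 58°  [△YBS]
3. ∠ASB = 122°  [linear pair at S on YA]
4. ∠SAT = 58°  [BS∥TA, co-interior at A–S]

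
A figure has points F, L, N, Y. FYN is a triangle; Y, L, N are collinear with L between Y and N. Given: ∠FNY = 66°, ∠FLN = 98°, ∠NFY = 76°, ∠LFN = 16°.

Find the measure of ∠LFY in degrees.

1. ∠FYN = 38°  [△FYN]
2. ∠FLY = 82°  [linear pair at L on YN]
3. ∠FYL = 38°  [L on ray YN]
4. ∠LFY = 60°  [△FYL]

∠LFY = 60°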